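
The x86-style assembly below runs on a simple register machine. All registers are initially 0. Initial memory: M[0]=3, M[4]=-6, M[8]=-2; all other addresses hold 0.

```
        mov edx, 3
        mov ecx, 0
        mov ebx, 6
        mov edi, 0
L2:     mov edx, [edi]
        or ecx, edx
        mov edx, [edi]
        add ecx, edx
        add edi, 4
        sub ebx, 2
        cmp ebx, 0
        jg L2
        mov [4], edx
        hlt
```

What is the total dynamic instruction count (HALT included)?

after mov edx, 3: edx=3
after mov ecx, 0: ecx=0
after mov ebx, 6: ebx=6
after mov edi, 0: edi=0
after mov edx, [edi]: edx=M[0]=3
after or ecx, edx: ecx=0|3=3
after mov edx, [edi]: edx=M[0]=3
after add ecx, edx: ecx=3+3=6
after add edi, 4: edi=0+4=4
after sub ebx, 2: ebx=6-2=4
cmp ebx, 0  (cmp 4,0)
jg L2: taken
after mov edx, [edi]: edx=M[4]=-6
after or ecx, edx: ecx=6|(-6)=-2
after mov edx, [edi]: edx=M[4]=-6
after add ecx, edx: ecx=(-2)+(-6)=-8
after add edi, 4: edi=4+4=8
after sub ebx, 2: ebx=4-2=2
cmp ebx, 0  (cmp 2,0)
jg L2: taken
after mov edx, [edi]: edx=M[8]=-2
after or ecx, edx: ecx=(-8)|(-2)=-2
after mov edx, [edi]: edx=M[8]=-2
after add ecx, edx: ecx=(-2)+(-2)=-4
after add edi, 4: edi=8+4=12
after sub ebx, 2: ebx=2-2=0
cmp ebx, 0  (cmp 0,0)
jg L2: not taken
mov [4], edx → M[4]=-2
halt.
Total executed instructions: 30.

30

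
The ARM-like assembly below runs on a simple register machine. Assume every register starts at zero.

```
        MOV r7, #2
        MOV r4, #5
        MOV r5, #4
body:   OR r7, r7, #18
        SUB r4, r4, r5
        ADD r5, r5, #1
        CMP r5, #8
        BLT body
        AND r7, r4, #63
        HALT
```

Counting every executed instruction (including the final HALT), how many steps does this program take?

25

MOV r7, #2 → r7=2
MOV r4, #5 → r4=5
MOV r5, #4 → r5=4
OR r7, r7, #18 → r7=2|18=18
SUB r4, r4, r5 → r4=5-4=1
ADD r5, r5, #1 → r5=4+1=5
CMP r5, #8  (cmp 5,8)
BLT body: taken
OR r7, r7, #18 → r7=18|18=18
SUB r4, r4, r5 → r4=1-5=-4
ADD r5, r5, #1 → r5=5+1=6
CMP r5, #8  (cmp 6,8)
BLT body: taken
OR r7, r7, #18 → r7=18|18=18
SUB r4, r4, r5 → r4=(-4)-6=-10
ADD r5, r5, #1 → r5=6+1=7
CMP r5, #8  (cmp 7,8)
BLT body: taken
OR r7, r7, #18 → r7=18|18=18
SUB r4, r4, r5 → r4=(-10)-7=-17
ADD r5, r5, #1 → r5=7+1=8
CMP r5, #8  (cmp 8,8)
BLT body: not taken
AND r7, r4, #63 → r7=(-17)&63=47
halt.
Total executed instructions: 25.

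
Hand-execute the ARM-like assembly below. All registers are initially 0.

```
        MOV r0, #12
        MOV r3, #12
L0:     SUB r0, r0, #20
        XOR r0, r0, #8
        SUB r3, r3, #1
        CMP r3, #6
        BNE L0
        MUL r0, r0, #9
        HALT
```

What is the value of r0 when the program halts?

-1116

r0=12
r3=12
r0=12-20=-8
r0=(-8)^8=-16
r3=12-1=11
CMP r3, #6  (cmp 11,6)
BNE L0: taken
r0=(-16)-20=-36
r0=(-36)^8=-44
r3=11-1=10
CMP r3, #6  (cmp 10,6)
BNE L0: taken
r0=(-44)-20=-64
r0=(-64)^8=-56
r3=10-1=9
CMP r3, #6  (cmp 9,6)
BNE L0: taken
r0=(-56)-20=-76
r0=(-76)^8=-68
r3=9-1=8
CMP r3, #6  (cmp 8,6)
BNE L0: taken
r0=(-68)-20=-88
r0=(-88)^8=-96
r3=8-1=7
CMP r3, #6  (cmp 7,6)
BNE L0: taken
r0=(-96)-20=-116
r0=(-116)^8=-124
r3=7-1=6
CMP r3, #6  (cmp 6,6)
BNE L0: not taken
r0=(-124)*9=-1116
halt.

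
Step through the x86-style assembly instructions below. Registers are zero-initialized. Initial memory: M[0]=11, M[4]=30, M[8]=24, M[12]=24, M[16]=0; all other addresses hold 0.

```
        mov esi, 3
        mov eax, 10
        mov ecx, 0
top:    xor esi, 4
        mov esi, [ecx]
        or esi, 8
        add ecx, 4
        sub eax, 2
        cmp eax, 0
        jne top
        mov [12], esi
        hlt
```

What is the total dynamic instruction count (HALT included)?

mov esi, 3 → esi=3
mov eax, 10 → eax=10
mov ecx, 0 → ecx=0
xor esi, 4 → esi=3^4=7
mov esi, [ecx] → esi=M[0]=11
or esi, 8 → esi=11|8=11
add ecx, 4 → ecx=0+4=4
sub eax, 2 → eax=10-2=8
cmp eax, 0  (cmp 8,0)
jne top: taken
xor esi, 4 → esi=11^4=15
mov esi, [ecx] → esi=M[4]=30
or esi, 8 → esi=30|8=30
add ecx, 4 → ecx=4+4=8
sub eax, 2 → eax=8-2=6
cmp eax, 0  (cmp 6,0)
jne top: taken
xor esi, 4 → esi=30^4=26
mov esi, [ecx] → esi=M[8]=24
or esi, 8 → esi=24|8=24
add ecx, 4 → ecx=8+4=12
sub eax, 2 → eax=6-2=4
cmp eax, 0  (cmp 4,0)
jne top: taken
xor esi, 4 → esi=24^4=28
mov esi, [ecx] → esi=M[12]=24
or esi, 8 → esi=24|8=24
add ecx, 4 → ecx=12+4=16
sub eax, 2 → eax=4-2=2
cmp eax, 0  (cmp 2,0)
jne top: taken
xor esi, 4 → esi=24^4=28
mov esi, [ecx] → esi=M[16]=0
or esi, 8 → esi=0|8=8
add ecx, 4 → ecx=16+4=20
sub eax, 2 → eax=2-2=0
cmp eax, 0  (cmp 0,0)
jne top: not taken
mov [12], esi → M[12]=8
halt.
Total executed instructions: 40.

40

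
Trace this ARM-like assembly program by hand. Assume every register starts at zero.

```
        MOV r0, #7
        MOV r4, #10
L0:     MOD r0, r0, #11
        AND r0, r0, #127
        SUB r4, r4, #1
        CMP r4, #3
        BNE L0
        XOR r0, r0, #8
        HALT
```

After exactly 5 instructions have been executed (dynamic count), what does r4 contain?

9

after MOV r0, #7: r0=7
after MOV r4, #10: r4=10
after MOD r0, r0, #11: r0=7%11=7
after AND r0, r0, #127: r0=7&127=7
after SUB r4, r4, #1: r4=10-1=9
After step 5: r4 = 9.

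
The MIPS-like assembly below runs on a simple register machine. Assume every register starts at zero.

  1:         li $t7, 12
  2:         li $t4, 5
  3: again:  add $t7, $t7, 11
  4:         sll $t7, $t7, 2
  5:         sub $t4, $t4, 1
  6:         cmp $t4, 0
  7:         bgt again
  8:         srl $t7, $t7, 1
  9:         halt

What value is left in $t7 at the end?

li $t7, 12 → $t7=12
li $t4, 5 → $t4=5
add $t7, $t7, 11 → $t7=12+11=23
sll $t7, $t7, 2 → $t7=23<<2=92
sub $t4, $t4, 1 → $t4=5-1=4
cmp $t4, 0  (cmp 4,0)
bgt again: taken
add $t7, $t7, 11 → $t7=92+11=103
sll $t7, $t7, 2 → $t7=103<<2=412
sub $t4, $t4, 1 → $t4=4-1=3
cmp $t4, 0  (cmp 3,0)
bgt again: taken
add $t7, $t7, 11 → $t7=412+11=423
sll $t7, $t7, 2 → $t7=423<<2=1692
sub $t4, $t4, 1 → $t4=3-1=2
cmp $t4, 0  (cmp 2,0)
bgt again: taken
add $t7, $t7, 11 → $t7=1692+11=1703
sll $t7, $t7, 2 → $t7=1703<<2=6812
sub $t4, $t4, 1 → $t4=2-1=1
cmp $t4, 0  (cmp 1,0)
bgt again: taken
add $t7, $t7, 11 → $t7=6812+11=6823
sll $t7, $t7, 2 → $t7=6823<<2=27292
sub $t4, $t4, 1 → $t4=1-1=0
cmp $t4, 0  (cmp 0,0)
bgt again: not taken
srl $t7, $t7, 1 → $t7=27292>>1=13646
halt.

13646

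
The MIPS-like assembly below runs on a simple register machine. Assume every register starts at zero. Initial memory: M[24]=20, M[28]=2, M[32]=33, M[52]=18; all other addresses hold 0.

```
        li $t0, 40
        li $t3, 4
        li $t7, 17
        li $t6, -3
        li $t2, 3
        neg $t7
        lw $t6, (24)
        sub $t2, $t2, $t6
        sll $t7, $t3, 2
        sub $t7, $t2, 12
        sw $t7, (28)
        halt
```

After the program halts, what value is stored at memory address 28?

-29

after li $t0, 40: $t0=40
after li $t3, 4: $t3=4
after li $t7, 17: $t7=17
after li $t6, -3: $t6=-3
after li $t2, 3: $t2=3
after neg $t7: $t7=-(17)=-17
after lw $t6, (24): $t6=M[24]=20
after sub $t2, $t2, $t6: $t2=3-20=-17
after sll $t7, $t3, 2: $t7=4<<2=16
after sub $t7, $t2, 12: $t7=(-17)-12=-29
sw $t7, (28) → M[28]=-29
halt.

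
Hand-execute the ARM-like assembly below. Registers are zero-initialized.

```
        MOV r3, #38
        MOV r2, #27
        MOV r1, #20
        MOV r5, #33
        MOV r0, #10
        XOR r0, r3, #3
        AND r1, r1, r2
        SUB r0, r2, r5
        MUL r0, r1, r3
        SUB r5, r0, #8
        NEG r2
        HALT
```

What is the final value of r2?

-27

after MOV r3, #38: r3=38
after MOV r2, #27: r2=27
after MOV r1, #20: r1=20
after MOV r5, #33: r5=33
after MOV r0, #10: r0=10
after XOR r0, r3, #3: r0=38^3=37
after AND r1, r1, r2: r1=20&27=16
after SUB r0, r2, r5: r0=27-33=-6
after MUL r0, r1, r3: r0=16*38=608
after SUB r5, r0, #8: r5=608-8=600
after NEG r2: r2=-(27)=-27
halt.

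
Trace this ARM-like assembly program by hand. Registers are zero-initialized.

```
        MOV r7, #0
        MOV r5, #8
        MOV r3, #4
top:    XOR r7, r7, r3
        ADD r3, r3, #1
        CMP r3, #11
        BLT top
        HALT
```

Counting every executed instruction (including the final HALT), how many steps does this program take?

32

after MOV r7, #0: r7=0
after MOV r5, #8: r5=8
after MOV r3, #4: r3=4
after XOR r7, r7, r3: r7=0^4=4
after ADD r3, r3, #1: r3=4+1=5
CMP r3, #11  (cmp 5,11)
BLT top: taken
after XOR r7, r7, r3: r7=4^5=1
after ADD r3, r3, #1: r3=5+1=6
CMP r3, #11  (cmp 6,11)
BLT top: taken
after XOR r7, r7, r3: r7=1^6=7
after ADD r3, r3, #1: r3=6+1=7
CMP r3, #11  (cmp 7,11)
BLT top: taken
after XOR r7, r7, r3: r7=7^7=0
after ADD r3, r3, #1: r3=7+1=8
CMP r3, #11  (cmp 8,11)
BLT top: taken
after XOR r7, r7, r3: r7=0^8=8
after ADD r3, r3, #1: r3=8+1=9
CMP r3, #11  (cmp 9,11)
BLT top: taken
after XOR r7, r7, r3: r7=8^9=1
after ADD r3, r3, #1: r3=9+1=10
CMP r3, #11  (cmp 10,11)
BLT top: taken
after XOR r7, r7, r3: r7=1^10=11
after ADD r3, r3, #1: r3=10+1=11
CMP r3, #11  (cmp 11,11)
BLT top: not taken
halt.
Total executed instructions: 32.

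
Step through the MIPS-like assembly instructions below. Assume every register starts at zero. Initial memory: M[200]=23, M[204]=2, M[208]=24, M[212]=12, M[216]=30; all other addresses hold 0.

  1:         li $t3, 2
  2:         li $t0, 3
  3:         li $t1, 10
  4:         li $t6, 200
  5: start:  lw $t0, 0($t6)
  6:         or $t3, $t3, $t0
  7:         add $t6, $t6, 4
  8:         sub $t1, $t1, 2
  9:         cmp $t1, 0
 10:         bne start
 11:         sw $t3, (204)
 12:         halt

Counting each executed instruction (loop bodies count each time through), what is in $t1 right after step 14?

6

$t3=2
$t0=3
$t1=10
$t6=200
$t0=M[200]=23
$t3=2|23=23
$t6=200+4=204
$t1=10-2=8
cmp $t1, 0  (cmp 8,0)
bne start: taken
$t0=M[204]=2
$t3=23|2=23
$t6=204+4=208
$t1=8-2=6
After step 14: $t1 = 6.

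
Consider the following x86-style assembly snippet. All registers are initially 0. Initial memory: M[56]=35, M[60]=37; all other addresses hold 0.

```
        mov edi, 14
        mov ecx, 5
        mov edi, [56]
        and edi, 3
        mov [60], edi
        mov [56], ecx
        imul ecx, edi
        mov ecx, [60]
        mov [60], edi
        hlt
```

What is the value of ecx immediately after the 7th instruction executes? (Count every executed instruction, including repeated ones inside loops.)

15

mov edi, 14 → edi=14
mov ecx, 5 → ecx=5
mov edi, [56] → edi=M[56]=35
and edi, 3 → edi=35&3=3
mov [60], edi → M[60]=3
mov [56], ecx → M[56]=5
imul ecx, edi → ecx=5*3=15
After step 7: ecx = 15.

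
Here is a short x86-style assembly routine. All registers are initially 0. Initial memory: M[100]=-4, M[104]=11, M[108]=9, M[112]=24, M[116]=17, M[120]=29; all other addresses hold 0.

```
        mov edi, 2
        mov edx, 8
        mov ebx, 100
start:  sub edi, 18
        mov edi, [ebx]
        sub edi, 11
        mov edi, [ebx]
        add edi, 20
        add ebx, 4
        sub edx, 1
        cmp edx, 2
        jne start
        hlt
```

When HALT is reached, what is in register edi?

after mov edi, 2: edi=2
after mov edx, 8: edx=8
after mov ebx, 100: ebx=100
after sub edi, 18: edi=2-18=-16
after mov edi, [ebx]: edi=M[100]=-4
after sub edi, 11: edi=(-4)-11=-15
after mov edi, [ebx]: edi=M[100]=-4
after add edi, 20: edi=(-4)+20=16
after add ebx, 4: ebx=100+4=104
after sub edx, 1: edx=8-1=7
cmp edx, 2  (cmp 7,2)
jne start: taken
after sub edi, 18: edi=16-18=-2
after mov edi, [ebx]: edi=M[104]=11
after sub edi, 11: edi=11-11=0
after mov edi, [ebx]: edi=M[104]=11
after add edi, 20: edi=11+20=31
after add ebx, 4: ebx=104+4=108
after sub edx, 1: edx=7-1=6
cmp edx, 2  (cmp 6,2)
jne start: taken
after sub edi, 18: edi=31-18=13
after mov edi, [ebx]: edi=M[108]=9
after sub edi, 11: edi=9-11=-2
after mov edi, [ebx]: edi=M[108]=9
after add edi, 20: edi=9+20=29
after add ebx, 4: ebx=108+4=112
after sub edx, 1: edx=6-1=5
cmp edx, 2  (cmp 5,2)
jne start: taken
after sub edi, 18: edi=29-18=11
after mov edi, [ebx]: edi=M[112]=24
after sub edi, 11: edi=24-11=13
after mov edi, [ebx]: edi=M[112]=24
after add edi, 20: edi=24+20=44
after add ebx, 4: ebx=112+4=116
after sub edx, 1: edx=5-1=4
cmp edx, 2  (cmp 4,2)
jne start: taken
after sub edi, 18: edi=44-18=26
after mov edi, [ebx]: edi=M[116]=17
after sub edi, 11: edi=17-11=6
after mov edi, [ebx]: edi=M[116]=17
after add edi, 20: edi=17+20=37
after add ebx, 4: ebx=116+4=120
after sub edx, 1: edx=4-1=3
cmp edx, 2  (cmp 3,2)
jne start: taken
after sub edi, 18: edi=37-18=19
after mov edi, [ebx]: edi=M[120]=29
after sub edi, 11: edi=29-11=18
after mov edi, [ebx]: edi=M[120]=29
after add edi, 20: edi=29+20=49
after add ebx, 4: ebx=120+4=124
after sub edx, 1: edx=3-1=2
cmp edx, 2  (cmp 2,2)
jne start: not taken
halt.

49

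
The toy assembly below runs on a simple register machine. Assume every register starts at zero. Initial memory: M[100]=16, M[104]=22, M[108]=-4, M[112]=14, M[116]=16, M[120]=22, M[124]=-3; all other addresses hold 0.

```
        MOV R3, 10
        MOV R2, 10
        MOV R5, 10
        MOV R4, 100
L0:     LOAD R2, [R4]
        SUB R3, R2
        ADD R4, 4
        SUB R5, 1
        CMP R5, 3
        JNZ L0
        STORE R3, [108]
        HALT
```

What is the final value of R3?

MOV R3, 10 → R3=10
MOV R2, 10 → R2=10
MOV R5, 10 → R5=10
MOV R4, 100 → R4=100
LOAD R2, [R4] → R2=M[100]=16
SUB R3, R2 → R3=10-16=-6
ADD R4, 4 → R4=100+4=104
SUB R5, 1 → R5=10-1=9
CMP R5, 3  (cmp 9,3)
JNZ L0: taken
LOAD R2, [R4] → R2=M[104]=22
SUB R3, R2 → R3=(-6)-22=-28
ADD R4, 4 → R4=104+4=108
SUB R5, 1 → R5=9-1=8
CMP R5, 3  (cmp 8,3)
JNZ L0: taken
LOAD R2, [R4] → R2=M[108]=-4
SUB R3, R2 → R3=(-28)-(-4)=-24
ADD R4, 4 → R4=108+4=112
SUB R5, 1 → R5=8-1=7
CMP R5, 3  (cmp 7,3)
JNZ L0: taken
LOAD R2, [R4] → R2=M[112]=14
SUB R3, R2 → R3=(-24)-14=-38
ADD R4, 4 → R4=112+4=116
SUB R5, 1 → R5=7-1=6
CMP R5, 3  (cmp 6,3)
JNZ L0: taken
LOAD R2, [R4] → R2=M[116]=16
SUB R3, R2 → R3=(-38)-16=-54
ADD R4, 4 → R4=116+4=120
SUB R5, 1 → R5=6-1=5
CMP R5, 3  (cmp 5,3)
JNZ L0: taken
LOAD R2, [R4] → R2=M[120]=22
SUB R3, R2 → R3=(-54)-22=-76
ADD R4, 4 → R4=120+4=124
SUB R5, 1 → R5=5-1=4
CMP R5, 3  (cmp 4,3)
JNZ L0: taken
LOAD R2, [R4] → R2=M[124]=-3
SUB R3, R2 → R3=(-76)-(-3)=-73
ADD R4, 4 → R4=124+4=128
SUB R5, 1 → R5=4-1=3
CMP R5, 3  (cmp 3,3)
JNZ L0: not taken
STORE R3, [108] → M[108]=-73
halt.

-73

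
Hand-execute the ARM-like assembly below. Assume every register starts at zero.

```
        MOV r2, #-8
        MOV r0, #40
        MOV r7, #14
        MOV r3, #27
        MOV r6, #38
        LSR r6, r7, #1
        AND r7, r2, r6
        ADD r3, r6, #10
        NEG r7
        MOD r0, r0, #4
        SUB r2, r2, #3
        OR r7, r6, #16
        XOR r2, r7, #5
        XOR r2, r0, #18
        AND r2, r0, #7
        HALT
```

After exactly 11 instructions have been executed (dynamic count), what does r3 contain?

after MOV r2, #-8: r2=-8
after MOV r0, #40: r0=40
after MOV r7, #14: r7=14
after MOV r3, #27: r3=27
after MOV r6, #38: r6=38
after LSR r6, r7, #1: r6=14>>1=7
after AND r7, r2, r6: r7=(-8)&7=0
after ADD r3, r6, #10: r3=7+10=17
after NEG r7: r7=-(0)=0
after MOD r0, r0, #4: r0=40%4=0
after SUB r2, r2, #3: r2=(-8)-3=-11
After step 11: r3 = 17.

17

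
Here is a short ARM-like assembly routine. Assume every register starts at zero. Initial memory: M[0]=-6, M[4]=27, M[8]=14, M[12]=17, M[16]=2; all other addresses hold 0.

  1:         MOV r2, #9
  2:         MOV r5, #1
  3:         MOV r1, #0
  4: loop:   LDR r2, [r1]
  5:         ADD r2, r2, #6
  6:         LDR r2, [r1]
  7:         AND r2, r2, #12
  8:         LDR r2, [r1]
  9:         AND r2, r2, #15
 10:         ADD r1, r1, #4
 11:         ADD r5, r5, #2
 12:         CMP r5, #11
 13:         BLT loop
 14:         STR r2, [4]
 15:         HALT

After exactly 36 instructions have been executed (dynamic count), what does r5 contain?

7

MOV r2, #9 → r2=9
MOV r5, #1 → r5=1
MOV r1, #0 → r1=0
LDR r2, [r1] → r2=M[0]=-6
ADD r2, r2, #6 → r2=(-6)+6=0
LDR r2, [r1] → r2=M[0]=-6
AND r2, r2, #12 → r2=(-6)&12=8
LDR r2, [r1] → r2=M[0]=-6
AND r2, r2, #15 → r2=(-6)&15=10
ADD r1, r1, #4 → r1=0+4=4
ADD r5, r5, #2 → r5=1+2=3
CMP r5, #11  (cmp 3,11)
BLT loop: taken
LDR r2, [r1] → r2=M[4]=27
ADD r2, r2, #6 → r2=27+6=33
LDR r2, [r1] → r2=M[4]=27
AND r2, r2, #12 → r2=27&12=8
LDR r2, [r1] → r2=M[4]=27
AND r2, r2, #15 → r2=27&15=11
ADD r1, r1, #4 → r1=4+4=8
ADD r5, r5, #2 → r5=3+2=5
CMP r5, #11  (cmp 5,11)
BLT loop: taken
LDR r2, [r1] → r2=M[8]=14
ADD r2, r2, #6 → r2=14+6=20
LDR r2, [r1] → r2=M[8]=14
AND r2, r2, #12 → r2=14&12=12
LDR r2, [r1] → r2=M[8]=14
AND r2, r2, #15 → r2=14&15=14
ADD r1, r1, #4 → r1=8+4=12
ADD r5, r5, #2 → r5=5+2=7
CMP r5, #11  (cmp 7,11)
BLT loop: taken
LDR r2, [r1] → r2=M[12]=17
ADD r2, r2, #6 → r2=17+6=23
LDR r2, [r1] → r2=M[12]=17
After step 36: r5 = 7.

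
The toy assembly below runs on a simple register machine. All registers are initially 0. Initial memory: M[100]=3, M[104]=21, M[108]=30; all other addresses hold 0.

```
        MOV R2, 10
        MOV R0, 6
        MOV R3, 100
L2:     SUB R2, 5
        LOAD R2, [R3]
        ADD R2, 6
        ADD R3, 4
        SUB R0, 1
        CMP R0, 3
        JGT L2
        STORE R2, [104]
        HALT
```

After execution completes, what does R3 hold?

after MOV R2, 10: R2=10
after MOV R0, 6: R0=6
after MOV R3, 100: R3=100
after SUB R2, 5: R2=10-5=5
after LOAD R2, [R3]: R2=M[100]=3
after ADD R2, 6: R2=3+6=9
after ADD R3, 4: R3=100+4=104
after SUB R0, 1: R0=6-1=5
CMP R0, 3  (cmp 5,3)
JGT L2: taken
after SUB R2, 5: R2=9-5=4
after LOAD R2, [R3]: R2=M[104]=21
after ADD R2, 6: R2=21+6=27
after ADD R3, 4: R3=104+4=108
after SUB R0, 1: R0=5-1=4
CMP R0, 3  (cmp 4,3)
JGT L2: taken
after SUB R2, 5: R2=27-5=22
after LOAD R2, [R3]: R2=M[108]=30
after ADD R2, 6: R2=30+6=36
after ADD R3, 4: R3=108+4=112
after SUB R0, 1: R0=4-1=3
CMP R0, 3  (cmp 3,3)
JGT L2: not taken
STORE R2, [104] → M[104]=36
halt.

112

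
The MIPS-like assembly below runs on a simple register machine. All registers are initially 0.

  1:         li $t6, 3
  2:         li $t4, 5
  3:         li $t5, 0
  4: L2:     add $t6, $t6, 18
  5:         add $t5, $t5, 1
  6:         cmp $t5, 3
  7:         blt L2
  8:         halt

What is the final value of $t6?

li $t6, 3 → $t6=3
li $t4, 5 → $t4=5
li $t5, 0 → $t5=0
add $t6, $t6, 18 → $t6=3+18=21
add $t5, $t5, 1 → $t5=0+1=1
cmp $t5, 3  (cmp 1,3)
blt L2: taken
add $t6, $t6, 18 → $t6=21+18=39
add $t5, $t5, 1 → $t5=1+1=2
cmp $t5, 3  (cmp 2,3)
blt L2: taken
add $t6, $t6, 18 → $t6=39+18=57
add $t5, $t5, 1 → $t5=2+1=3
cmp $t5, 3  (cmp 3,3)
blt L2: not taken
halt.

57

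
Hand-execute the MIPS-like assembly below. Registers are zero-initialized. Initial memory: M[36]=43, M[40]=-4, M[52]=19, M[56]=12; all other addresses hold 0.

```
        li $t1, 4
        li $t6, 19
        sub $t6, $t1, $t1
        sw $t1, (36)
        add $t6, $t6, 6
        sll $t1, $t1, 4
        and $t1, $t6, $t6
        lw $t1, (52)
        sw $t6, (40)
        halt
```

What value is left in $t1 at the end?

19

li $t1, 4 → $t1=4
li $t6, 19 → $t6=19
sub $t6, $t1, $t1 → $t6=4-4=0
sw $t1, (36) → M[36]=4
add $t6, $t6, 6 → $t6=0+6=6
sll $t1, $t1, 4 → $t1=4<<4=64
and $t1, $t6, $t6 → $t1=6&6=6
lw $t1, (52) → $t1=M[52]=19
sw $t6, (40) → M[40]=6
halt.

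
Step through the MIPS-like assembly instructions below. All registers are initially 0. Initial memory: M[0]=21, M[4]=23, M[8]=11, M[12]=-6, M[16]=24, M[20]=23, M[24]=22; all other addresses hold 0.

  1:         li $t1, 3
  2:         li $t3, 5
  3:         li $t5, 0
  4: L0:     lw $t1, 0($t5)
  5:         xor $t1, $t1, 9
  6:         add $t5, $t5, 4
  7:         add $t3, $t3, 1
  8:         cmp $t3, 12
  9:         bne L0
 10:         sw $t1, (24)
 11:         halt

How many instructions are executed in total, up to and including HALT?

47

after li $t1, 3: $t1=3
after li $t3, 5: $t3=5
after li $t5, 0: $t5=0
after lw $t1, 0($t5): $t1=M[0]=21
after xor $t1, $t1, 9: $t1=21^9=28
after add $t5, $t5, 4: $t5=0+4=4
after add $t3, $t3, 1: $t3=5+1=6
cmp $t3, 12  (cmp 6,12)
bne L0: taken
after lw $t1, 0($t5): $t1=M[4]=23
after xor $t1, $t1, 9: $t1=23^9=30
after add $t5, $t5, 4: $t5=4+4=8
after add $t3, $t3, 1: $t3=6+1=7
cmp $t3, 12  (cmp 7,12)
bne L0: taken
after lw $t1, 0($t5): $t1=M[8]=11
after xor $t1, $t1, 9: $t1=11^9=2
after add $t5, $t5, 4: $t5=8+4=12
after add $t3, $t3, 1: $t3=7+1=8
cmp $t3, 12  (cmp 8,12)
bne L0: taken
after lw $t1, 0($t5): $t1=M[12]=-6
after xor $t1, $t1, 9: $t1=(-6)^9=-13
after add $t5, $t5, 4: $t5=12+4=16
after add $t3, $t3, 1: $t3=8+1=9
cmp $t3, 12  (cmp 9,12)
bne L0: taken
after lw $t1, 0($t5): $t1=M[16]=24
after xor $t1, $t1, 9: $t1=24^9=17
after add $t5, $t5, 4: $t5=16+4=20
after add $t3, $t3, 1: $t3=9+1=10
cmp $t3, 12  (cmp 10,12)
bne L0: taken
after lw $t1, 0($t5): $t1=M[20]=23
after xor $t1, $t1, 9: $t1=23^9=30
after add $t5, $t5, 4: $t5=20+4=24
after add $t3, $t3, 1: $t3=10+1=11
cmp $t3, 12  (cmp 11,12)
bne L0: taken
after lw $t1, 0($t5): $t1=M[24]=22
after xor $t1, $t1, 9: $t1=22^9=31
after add $t5, $t5, 4: $t5=24+4=28
after add $t3, $t3, 1: $t3=11+1=12
cmp $t3, 12  (cmp 12,12)
bne L0: not taken
sw $t1, (24) → M[24]=31
halt.
Total executed instructions: 47.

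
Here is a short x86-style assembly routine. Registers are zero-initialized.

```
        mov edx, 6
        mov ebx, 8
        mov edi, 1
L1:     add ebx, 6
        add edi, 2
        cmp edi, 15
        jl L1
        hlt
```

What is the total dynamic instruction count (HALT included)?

32

after mov edx, 6: edx=6
after mov ebx, 8: ebx=8
after mov edi, 1: edi=1
after add ebx, 6: ebx=8+6=14
after add edi, 2: edi=1+2=3
cmp edi, 15  (cmp 3,15)
jl L1: taken
after add ebx, 6: ebx=14+6=20
after add edi, 2: edi=3+2=5
cmp edi, 15  (cmp 5,15)
jl L1: taken
after add ebx, 6: ebx=20+6=26
after add edi, 2: edi=5+2=7
cmp edi, 15  (cmp 7,15)
jl L1: taken
after add ebx, 6: ebx=26+6=32
after add edi, 2: edi=7+2=9
cmp edi, 15  (cmp 9,15)
jl L1: taken
after add ebx, 6: ebx=32+6=38
after add edi, 2: edi=9+2=11
cmp edi, 15  (cmp 11,15)
jl L1: taken
after add ebx, 6: ebx=38+6=44
after add edi, 2: edi=11+2=13
cmp edi, 15  (cmp 13,15)
jl L1: taken
after add ebx, 6: ebx=44+6=50
after add edi, 2: edi=13+2=15
cmp edi, 15  (cmp 15,15)
jl L1: not taken
halt.
Total executed instructions: 32.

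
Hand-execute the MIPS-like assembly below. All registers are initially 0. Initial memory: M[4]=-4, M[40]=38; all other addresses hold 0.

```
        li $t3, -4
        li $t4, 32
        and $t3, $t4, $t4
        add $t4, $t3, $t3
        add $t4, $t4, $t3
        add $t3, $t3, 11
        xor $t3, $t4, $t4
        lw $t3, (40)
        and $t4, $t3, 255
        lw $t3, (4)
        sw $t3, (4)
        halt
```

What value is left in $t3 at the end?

li $t3, -4 → $t3=-4
li $t4, 32 → $t4=32
and $t3, $t4, $t4 → $t3=32&32=32
add $t4, $t3, $t3 → $t4=32+32=64
add $t4, $t4, $t3 → $t4=64+32=96
add $t3, $t3, 11 → $t3=32+11=43
xor $t3, $t4, $t4 → $t3=96^96=0
lw $t3, (40) → $t3=M[40]=38
and $t4, $t3, 255 → $t4=38&255=38
lw $t3, (4) → $t3=M[4]=-4
sw $t3, (4) → M[4]=-4
halt.

-4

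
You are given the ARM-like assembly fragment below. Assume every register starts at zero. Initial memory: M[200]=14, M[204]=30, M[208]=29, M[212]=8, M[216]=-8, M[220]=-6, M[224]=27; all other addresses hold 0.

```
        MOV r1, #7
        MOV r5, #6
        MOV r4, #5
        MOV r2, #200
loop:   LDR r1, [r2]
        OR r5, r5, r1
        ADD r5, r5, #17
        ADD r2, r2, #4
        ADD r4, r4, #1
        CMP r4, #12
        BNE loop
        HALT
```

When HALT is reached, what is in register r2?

MOV r1, #7 → r1=7
MOV r5, #6 → r5=6
MOV r4, #5 → r4=5
MOV r2, #200 → r2=200
LDR r1, [r2] → r1=M[200]=14
OR r5, r5, r1 → r5=6|14=14
ADD r5, r5, #17 → r5=14+17=31
ADD r2, r2, #4 → r2=200+4=204
ADD r4, r4, #1 → r4=5+1=6
CMP r4, #12  (cmp 6,12)
BNE loop: taken
LDR r1, [r2] → r1=M[204]=30
OR r5, r5, r1 → r5=31|30=31
ADD r5, r5, #17 → r5=31+17=48
ADD r2, r2, #4 → r2=204+4=208
ADD r4, r4, #1 → r4=6+1=7
CMP r4, #12  (cmp 7,12)
BNE loop: taken
LDR r1, [r2] → r1=M[208]=29
OR r5, r5, r1 → r5=48|29=61
ADD r5, r5, #17 → r5=61+17=78
ADD r2, r2, #4 → r2=208+4=212
ADD r4, r4, #1 → r4=7+1=8
CMP r4, #12  (cmp 8,12)
BNE loop: taken
LDR r1, [r2] → r1=M[212]=8
OR r5, r5, r1 → r5=78|8=78
ADD r5, r5, #17 → r5=78+17=95
ADD r2, r2, #4 → r2=212+4=216
ADD r4, r4, #1 → r4=8+1=9
CMP r4, #12  (cmp 9,12)
BNE loop: taken
LDR r1, [r2] → r1=M[216]=-8
OR r5, r5, r1 → r5=95|(-8)=-1
ADD r5, r5, #17 → r5=(-1)+17=16
ADD r2, r2, #4 → r2=216+4=220
ADD r4, r4, #1 → r4=9+1=10
CMP r4, #12  (cmp 10,12)
BNE loop: taken
LDR r1, [r2] → r1=M[220]=-6
OR r5, r5, r1 → r5=16|(-6)=-6
ADD r5, r5, #17 → r5=(-6)+17=11
ADD r2, r2, #4 → r2=220+4=224
ADD r4, r4, #1 → r4=10+1=11
CMP r4, #12  (cmp 11,12)
BNE loop: taken
LDR r1, [r2] → r1=M[224]=27
OR r5, r5, r1 → r5=11|27=27
ADD r5, r5, #17 → r5=27+17=44
ADD r2, r2, #4 → r2=224+4=228
ADD r4, r4, #1 → r4=11+1=12
CMP r4, #12  (cmp 12,12)
BNE loop: not taken
halt.

228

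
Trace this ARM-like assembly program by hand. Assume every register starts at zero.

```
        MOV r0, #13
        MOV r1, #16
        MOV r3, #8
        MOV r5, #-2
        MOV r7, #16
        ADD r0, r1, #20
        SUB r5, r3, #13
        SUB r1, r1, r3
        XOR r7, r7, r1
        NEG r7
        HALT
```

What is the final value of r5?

-5

r0=13
r1=16
r3=8
r5=-2
r7=16
r0=16+20=36
r5=8-13=-5
r1=16-8=8
r7=16^8=24
r7=-(24)=-24
halt.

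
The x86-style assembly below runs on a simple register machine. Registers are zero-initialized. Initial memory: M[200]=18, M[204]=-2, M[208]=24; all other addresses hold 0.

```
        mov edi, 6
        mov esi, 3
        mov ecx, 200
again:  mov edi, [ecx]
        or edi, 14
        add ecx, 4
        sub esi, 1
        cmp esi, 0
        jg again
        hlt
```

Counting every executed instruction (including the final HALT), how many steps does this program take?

22

edi=6
esi=3
ecx=200
edi=M[200]=18
edi=18|14=30
ecx=200+4=204
esi=3-1=2
cmp esi, 0  (cmp 2,0)
jg again: taken
edi=M[204]=-2
edi=(-2)|14=-2
ecx=204+4=208
esi=2-1=1
cmp esi, 0  (cmp 1,0)
jg again: taken
edi=M[208]=24
edi=24|14=30
ecx=208+4=212
esi=1-1=0
cmp esi, 0  (cmp 0,0)
jg again: not taken
halt.
Total executed instructions: 22.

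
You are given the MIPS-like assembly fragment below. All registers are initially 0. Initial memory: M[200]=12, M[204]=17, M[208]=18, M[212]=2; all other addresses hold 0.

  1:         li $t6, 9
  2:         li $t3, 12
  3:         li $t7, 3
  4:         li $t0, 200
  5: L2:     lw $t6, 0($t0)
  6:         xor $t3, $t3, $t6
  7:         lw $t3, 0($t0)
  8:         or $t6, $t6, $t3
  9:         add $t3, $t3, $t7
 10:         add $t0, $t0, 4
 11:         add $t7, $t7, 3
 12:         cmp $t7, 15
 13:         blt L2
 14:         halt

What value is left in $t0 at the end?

li $t6, 9 → $t6=9
li $t3, 12 → $t3=12
li $t7, 3 → $t7=3
li $t0, 200 → $t0=200
lw $t6, 0($t0) → $t6=M[200]=12
xor $t3, $t3, $t6 → $t3=12^12=0
lw $t3, 0($t0) → $t3=M[200]=12
or $t6, $t6, $t3 → $t6=12|12=12
add $t3, $t3, $t7 → $t3=12+3=15
add $t0, $t0, 4 → $t0=200+4=204
add $t7, $t7, 3 → $t7=3+3=6
cmp $t7, 15  (cmp 6,15)
blt L2: taken
lw $t6, 0($t0) → $t6=M[204]=17
xor $t3, $t3, $t6 → $t3=15^17=30
lw $t3, 0($t0) → $t3=M[204]=17
or $t6, $t6, $t3 → $t6=17|17=17
add $t3, $t3, $t7 → $t3=17+6=23
add $t0, $t0, 4 → $t0=204+4=208
add $t7, $t7, 3 → $t7=6+3=9
cmp $t7, 15  (cmp 9,15)
blt L2: taken
lw $t6, 0($t0) → $t6=M[208]=18
xor $t3, $t3, $t6 → $t3=23^18=5
lw $t3, 0($t0) → $t3=M[208]=18
or $t6, $t6, $t3 → $t6=18|18=18
add $t3, $t3, $t7 → $t3=18+9=27
add $t0, $t0, 4 → $t0=208+4=212
add $t7, $t7, 3 → $t7=9+3=12
cmp $t7, 15  (cmp 12,15)
blt L2: taken
lw $t6, 0($t0) → $t6=M[212]=2
xor $t3, $t3, $t6 → $t3=27^2=25
lw $t3, 0($t0) → $t3=M[212]=2
or $t6, $t6, $t3 → $t6=2|2=2
add $t3, $t3, $t7 → $t3=2+12=14
add $t0, $t0, 4 → $t0=212+4=216
add $t7, $t7, 3 → $t7=12+3=15
cmp $t7, 15  (cmp 15,15)
blt L2: not taken
halt.

216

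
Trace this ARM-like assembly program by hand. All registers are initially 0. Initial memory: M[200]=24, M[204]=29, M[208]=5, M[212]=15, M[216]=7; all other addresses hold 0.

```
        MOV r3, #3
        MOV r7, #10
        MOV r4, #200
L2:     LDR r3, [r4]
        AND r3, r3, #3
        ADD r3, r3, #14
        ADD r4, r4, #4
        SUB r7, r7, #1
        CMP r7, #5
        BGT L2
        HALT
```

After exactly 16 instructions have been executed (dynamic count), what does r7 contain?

8

MOV r3, #3 → r3=3
MOV r7, #10 → r7=10
MOV r4, #200 → r4=200
LDR r3, [r4] → r3=M[200]=24
AND r3, r3, #3 → r3=24&3=0
ADD r3, r3, #14 → r3=0+14=14
ADD r4, r4, #4 → r4=200+4=204
SUB r7, r7, #1 → r7=10-1=9
CMP r7, #5  (cmp 9,5)
BGT L2: taken
LDR r3, [r4] → r3=M[204]=29
AND r3, r3, #3 → r3=29&3=1
ADD r3, r3, #14 → r3=1+14=15
ADD r4, r4, #4 → r4=204+4=208
SUB r7, r7, #1 → r7=9-1=8
CMP r7, #5  (cmp 8,5)
After step 16: r7 = 8.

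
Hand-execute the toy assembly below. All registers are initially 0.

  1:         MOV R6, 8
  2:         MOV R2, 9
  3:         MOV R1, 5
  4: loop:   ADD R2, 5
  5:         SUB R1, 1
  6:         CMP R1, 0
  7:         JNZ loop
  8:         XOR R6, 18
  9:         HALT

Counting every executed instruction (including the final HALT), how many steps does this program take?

R6=8
R2=9
R1=5
R2=9+5=14
R1=5-1=4
CMP R1, 0  (cmp 4,0)
JNZ loop: taken
R2=14+5=19
R1=4-1=3
CMP R1, 0  (cmp 3,0)
JNZ loop: taken
R2=19+5=24
R1=3-1=2
CMP R1, 0  (cmp 2,0)
JNZ loop: taken
R2=24+5=29
R1=2-1=1
CMP R1, 0  (cmp 1,0)
JNZ loop: taken
R2=29+5=34
R1=1-1=0
CMP R1, 0  (cmp 0,0)
JNZ loop: not taken
R6=8^18=26
halt.
Total executed instructions: 25.

25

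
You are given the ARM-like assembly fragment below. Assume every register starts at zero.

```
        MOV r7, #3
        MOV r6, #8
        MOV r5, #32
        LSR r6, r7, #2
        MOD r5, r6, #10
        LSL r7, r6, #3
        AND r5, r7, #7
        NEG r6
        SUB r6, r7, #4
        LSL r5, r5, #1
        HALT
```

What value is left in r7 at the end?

0

r7=3
r6=8
r5=32
r6=3>>2=0
r5=0%10=0
r7=0<<3=0
r5=0&7=0
r6=-(0)=0
r6=0-4=-4
r5=0<<1=0
halt.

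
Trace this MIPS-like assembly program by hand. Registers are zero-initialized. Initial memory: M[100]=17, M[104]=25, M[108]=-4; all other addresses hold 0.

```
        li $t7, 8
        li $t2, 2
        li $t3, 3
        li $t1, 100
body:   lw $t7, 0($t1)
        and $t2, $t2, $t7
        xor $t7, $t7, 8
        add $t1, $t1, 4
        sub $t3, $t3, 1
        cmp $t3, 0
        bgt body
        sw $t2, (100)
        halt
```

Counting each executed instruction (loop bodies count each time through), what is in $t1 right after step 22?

112

li $t7, 8 → $t7=8
li $t2, 2 → $t2=2
li $t3, 3 → $t3=3
li $t1, 100 → $t1=100
lw $t7, 0($t1) → $t7=M[100]=17
and $t2, $t2, $t7 → $t2=2&17=0
xor $t7, $t7, 8 → $t7=17^8=25
add $t1, $t1, 4 → $t1=100+4=104
sub $t3, $t3, 1 → $t3=3-1=2
cmp $t3, 0  (cmp 2,0)
bgt body: taken
lw $t7, 0($t1) → $t7=M[104]=25
and $t2, $t2, $t7 → $t2=0&25=0
xor $t7, $t7, 8 → $t7=25^8=17
add $t1, $t1, 4 → $t1=104+4=108
sub $t3, $t3, 1 → $t3=2-1=1
cmp $t3, 0  (cmp 1,0)
bgt body: taken
lw $t7, 0($t1) → $t7=M[108]=-4
and $t2, $t2, $t7 → $t2=0&(-4)=0
xor $t7, $t7, 8 → $t7=(-4)^8=-12
add $t1, $t1, 4 → $t1=108+4=112
After step 22: $t1 = 112.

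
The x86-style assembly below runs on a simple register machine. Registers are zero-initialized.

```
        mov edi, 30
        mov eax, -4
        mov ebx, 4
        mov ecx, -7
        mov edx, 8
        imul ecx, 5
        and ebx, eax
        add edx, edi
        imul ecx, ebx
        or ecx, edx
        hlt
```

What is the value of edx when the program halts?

38

after mov edi, 30: edi=30
after mov eax, -4: eax=-4
after mov ebx, 4: ebx=4
after mov ecx, -7: ecx=-7
after mov edx, 8: edx=8
after imul ecx, 5: ecx=(-7)*5=-35
after and ebx, eax: ebx=4&(-4)=4
after add edx, edi: edx=8+30=38
after imul ecx, ebx: ecx=(-35)*4=-140
after or ecx, edx: ecx=(-140)|38=-138
halt.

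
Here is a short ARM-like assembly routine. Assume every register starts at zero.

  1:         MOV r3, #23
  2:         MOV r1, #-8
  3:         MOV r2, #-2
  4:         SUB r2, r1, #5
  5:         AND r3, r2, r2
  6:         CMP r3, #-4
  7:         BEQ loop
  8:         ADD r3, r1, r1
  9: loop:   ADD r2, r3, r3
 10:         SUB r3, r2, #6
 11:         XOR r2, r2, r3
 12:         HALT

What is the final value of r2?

MOV r3, #23 → r3=23
MOV r1, #-8 → r1=-8
MOV r2, #-2 → r2=-2
SUB r2, r1, #5 → r2=(-8)-5=-13
AND r3, r2, r2 → r3=(-13)&(-13)=-13
CMP r3, #-4  (cmp -13,-4)
BEQ loop: not taken
ADD r3, r1, r1 → r3=(-8)+(-8)=-16
ADD r2, r3, r3 → r2=(-16)+(-16)=-32
SUB r3, r2, #6 → r3=(-32)-6=-38
XOR r2, r2, r3 → r2=(-32)^(-38)=58
halt.

58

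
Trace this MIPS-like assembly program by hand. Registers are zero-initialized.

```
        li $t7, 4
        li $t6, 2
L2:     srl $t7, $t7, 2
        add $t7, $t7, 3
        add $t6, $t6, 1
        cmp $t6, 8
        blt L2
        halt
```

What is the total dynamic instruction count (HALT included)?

33

li $t7, 4 → $t7=4
li $t6, 2 → $t6=2
srl $t7, $t7, 2 → $t7=4>>2=1
add $t7, $t7, 3 → $t7=1+3=4
add $t6, $t6, 1 → $t6=2+1=3
cmp $t6, 8  (cmp 3,8)
blt L2: taken
srl $t7, $t7, 2 → $t7=4>>2=1
add $t7, $t7, 3 → $t7=1+3=4
add $t6, $t6, 1 → $t6=3+1=4
cmp $t6, 8  (cmp 4,8)
blt L2: taken
srl $t7, $t7, 2 → $t7=4>>2=1
add $t7, $t7, 3 → $t7=1+3=4
add $t6, $t6, 1 → $t6=4+1=5
cmp $t6, 8  (cmp 5,8)
blt L2: taken
srl $t7, $t7, 2 → $t7=4>>2=1
add $t7, $t7, 3 → $t7=1+3=4
add $t6, $t6, 1 → $t6=5+1=6
cmp $t6, 8  (cmp 6,8)
blt L2: taken
srl $t7, $t7, 2 → $t7=4>>2=1
add $t7, $t7, 3 → $t7=1+3=4
add $t6, $t6, 1 → $t6=6+1=7
cmp $t6, 8  (cmp 7,8)
blt L2: taken
srl $t7, $t7, 2 → $t7=4>>2=1
add $t7, $t7, 3 → $t7=1+3=4
add $t6, $t6, 1 → $t6=7+1=8
cmp $t6, 8  (cmp 8,8)
blt L2: not taken
halt.
Total executed instructions: 33.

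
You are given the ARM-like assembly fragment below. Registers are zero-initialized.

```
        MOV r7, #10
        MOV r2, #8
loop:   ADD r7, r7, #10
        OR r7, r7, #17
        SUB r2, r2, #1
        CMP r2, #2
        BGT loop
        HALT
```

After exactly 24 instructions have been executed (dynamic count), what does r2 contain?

4

after MOV r7, #10: r7=10
after MOV r2, #8: r2=8
after ADD r7, r7, #10: r7=10+10=20
after OR r7, r7, #17: r7=20|17=21
after SUB r2, r2, #1: r2=8-1=7
CMP r2, #2  (cmp 7,2)
BGT loop: taken
after ADD r7, r7, #10: r7=21+10=31
after OR r7, r7, #17: r7=31|17=31
after SUB r2, r2, #1: r2=7-1=6
CMP r2, #2  (cmp 6,2)
BGT loop: taken
after ADD r7, r7, #10: r7=31+10=41
after OR r7, r7, #17: r7=41|17=57
after SUB r2, r2, #1: r2=6-1=5
CMP r2, #2  (cmp 5,2)
BGT loop: taken
after ADD r7, r7, #10: r7=57+10=67
after OR r7, r7, #17: r7=67|17=83
after SUB r2, r2, #1: r2=5-1=4
CMP r2, #2  (cmp 4,2)
BGT loop: taken
after ADD r7, r7, #10: r7=83+10=93
after OR r7, r7, #17: r7=93|17=93
After step 24: r2 = 4.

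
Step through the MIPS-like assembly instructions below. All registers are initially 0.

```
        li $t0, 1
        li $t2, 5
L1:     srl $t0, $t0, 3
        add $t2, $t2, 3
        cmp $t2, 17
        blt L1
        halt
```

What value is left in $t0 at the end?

0

li $t0, 1 → $t0=1
li $t2, 5 → $t2=5
srl $t0, $t0, 3 → $t0=1>>3=0
add $t2, $t2, 3 → $t2=5+3=8
cmp $t2, 17  (cmp 8,17)
blt L1: taken
srl $t0, $t0, 3 → $t0=0>>3=0
add $t2, $t2, 3 → $t2=8+3=11
cmp $t2, 17  (cmp 11,17)
blt L1: taken
srl $t0, $t0, 3 → $t0=0>>3=0
add $t2, $t2, 3 → $t2=11+3=14
cmp $t2, 17  (cmp 14,17)
blt L1: taken
srl $t0, $t0, 3 → $t0=0>>3=0
add $t2, $t2, 3 → $t2=14+3=17
cmp $t2, 17  (cmp 17,17)
blt L1: not taken
halt.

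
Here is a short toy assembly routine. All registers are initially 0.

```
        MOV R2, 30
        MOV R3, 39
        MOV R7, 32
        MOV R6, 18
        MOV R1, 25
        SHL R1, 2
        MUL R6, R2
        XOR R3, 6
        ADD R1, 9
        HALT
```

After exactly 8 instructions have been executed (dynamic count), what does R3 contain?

after MOV R2, 30: R2=30
after MOV R3, 39: R3=39
after MOV R7, 32: R7=32
after MOV R6, 18: R6=18
after MOV R1, 25: R1=25
after SHL R1, 2: R1=25<<2=100
after MUL R6, R2: R6=18*30=540
after XOR R3, 6: R3=39^6=33
After step 8: R3 = 33.

33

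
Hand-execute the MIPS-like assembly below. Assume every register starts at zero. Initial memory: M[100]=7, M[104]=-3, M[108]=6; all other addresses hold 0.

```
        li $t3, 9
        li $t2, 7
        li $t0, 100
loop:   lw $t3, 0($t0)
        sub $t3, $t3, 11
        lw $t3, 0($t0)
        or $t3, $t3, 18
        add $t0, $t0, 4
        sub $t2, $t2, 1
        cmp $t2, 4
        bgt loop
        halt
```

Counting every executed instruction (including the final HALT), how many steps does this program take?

li $t3, 9 → $t3=9
li $t2, 7 → $t2=7
li $t0, 100 → $t0=100
lw $t3, 0($t0) → $t3=M[100]=7
sub $t3, $t3, 11 → $t3=7-11=-4
lw $t3, 0($t0) → $t3=M[100]=7
or $t3, $t3, 18 → $t3=7|18=23
add $t0, $t0, 4 → $t0=100+4=104
sub $t2, $t2, 1 → $t2=7-1=6
cmp $t2, 4  (cmp 6,4)
bgt loop: taken
lw $t3, 0($t0) → $t3=M[104]=-3
sub $t3, $t3, 11 → $t3=(-3)-11=-14
lw $t3, 0($t0) → $t3=M[104]=-3
or $t3, $t3, 18 → $t3=(-3)|18=-1
add $t0, $t0, 4 → $t0=104+4=108
sub $t2, $t2, 1 → $t2=6-1=5
cmp $t2, 4  (cmp 5,4)
bgt loop: taken
lw $t3, 0($t0) → $t3=M[108]=6
sub $t3, $t3, 11 → $t3=6-11=-5
lw $t3, 0($t0) → $t3=M[108]=6
or $t3, $t3, 18 → $t3=6|18=22
add $t0, $t0, 4 → $t0=108+4=112
sub $t2, $t2, 1 → $t2=5-1=4
cmp $t2, 4  (cmp 4,4)
bgt loop: not taken
halt.
Total executed instructions: 28.

28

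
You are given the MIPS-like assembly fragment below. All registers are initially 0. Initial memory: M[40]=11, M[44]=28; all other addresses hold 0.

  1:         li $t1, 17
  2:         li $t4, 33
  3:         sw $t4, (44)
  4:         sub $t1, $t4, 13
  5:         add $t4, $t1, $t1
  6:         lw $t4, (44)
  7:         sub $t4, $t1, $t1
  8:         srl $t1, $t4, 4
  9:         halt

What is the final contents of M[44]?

li $t1, 17 → $t1=17
li $t4, 33 → $t4=33
sw $t4, (44) → M[44]=33
sub $t1, $t4, 13 → $t1=33-13=20
add $t4, $t1, $t1 → $t4=20+20=40
lw $t4, (44) → $t4=M[44]=33
sub $t4, $t1, $t1 → $t4=20-20=0
srl $t1, $t4, 4 → $t1=0>>4=0
halt.

33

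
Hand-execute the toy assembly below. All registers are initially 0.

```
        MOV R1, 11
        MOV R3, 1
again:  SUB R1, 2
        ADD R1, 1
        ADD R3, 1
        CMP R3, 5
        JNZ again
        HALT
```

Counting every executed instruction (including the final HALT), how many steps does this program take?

after MOV R1, 11: R1=11
after MOV R3, 1: R3=1
after SUB R1, 2: R1=11-2=9
after ADD R1, 1: R1=9+1=10
after ADD R3, 1: R3=1+1=2
CMP R3, 5  (cmp 2,5)
JNZ again: taken
after SUB R1, 2: R1=10-2=8
after ADD R1, 1: R1=8+1=9
after ADD R3, 1: R3=2+1=3
CMP R3, 5  (cmp 3,5)
JNZ again: taken
after SUB R1, 2: R1=9-2=7
after ADD R1, 1: R1=7+1=8
after ADD R3, 1: R3=3+1=4
CMP R3, 5  (cmp 4,5)
JNZ again: taken
after SUB R1, 2: R1=8-2=6
after ADD R1, 1: R1=6+1=7
after ADD R3, 1: R3=4+1=5
CMP R3, 5  (cmp 5,5)
JNZ again: not taken
halt.
Total executed instructions: 23.

23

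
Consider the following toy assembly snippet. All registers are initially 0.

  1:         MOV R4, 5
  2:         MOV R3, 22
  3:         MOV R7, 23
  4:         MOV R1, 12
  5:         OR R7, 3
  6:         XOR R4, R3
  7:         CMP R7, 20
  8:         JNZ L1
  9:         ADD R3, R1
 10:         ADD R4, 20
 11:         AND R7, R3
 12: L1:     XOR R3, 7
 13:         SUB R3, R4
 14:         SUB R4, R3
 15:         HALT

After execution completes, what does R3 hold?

-2

MOV R4, 5 → R4=5
MOV R3, 22 → R3=22
MOV R7, 23 → R7=23
MOV R1, 12 → R1=12
OR R7, 3 → R7=23|3=23
XOR R4, R3 → R4=5^22=19
CMP R7, 20  (cmp 23,20)
JNZ L1: taken
XOR R3, 7 → R3=22^7=17
SUB R3, R4 → R3=17-19=-2
SUB R4, R3 → R4=19-(-2)=21
halt.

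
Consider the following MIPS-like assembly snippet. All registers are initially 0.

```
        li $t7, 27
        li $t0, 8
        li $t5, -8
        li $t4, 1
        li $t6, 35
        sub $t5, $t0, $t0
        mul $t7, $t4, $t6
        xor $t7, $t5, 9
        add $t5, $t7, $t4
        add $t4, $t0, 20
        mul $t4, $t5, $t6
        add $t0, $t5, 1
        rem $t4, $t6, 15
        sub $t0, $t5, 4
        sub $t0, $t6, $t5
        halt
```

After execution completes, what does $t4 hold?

5

li $t7, 27 → $t7=27
li $t0, 8 → $t0=8
li $t5, -8 → $t5=-8
li $t4, 1 → $t4=1
li $t6, 35 → $t6=35
sub $t5, $t0, $t0 → $t5=8-8=0
mul $t7, $t4, $t6 → $t7=1*35=35
xor $t7, $t5, 9 → $t7=0^9=9
add $t5, $t7, $t4 → $t5=9+1=10
add $t4, $t0, 20 → $t4=8+20=28
mul $t4, $t5, $t6 → $t4=10*35=350
add $t0, $t5, 1 → $t0=10+1=11
rem $t4, $t6, 15 → $t4=35%15=5
sub $t0, $t5, 4 → $t0=10-4=6
sub $t0, $t6, $t5 → $t0=35-10=25
halt.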